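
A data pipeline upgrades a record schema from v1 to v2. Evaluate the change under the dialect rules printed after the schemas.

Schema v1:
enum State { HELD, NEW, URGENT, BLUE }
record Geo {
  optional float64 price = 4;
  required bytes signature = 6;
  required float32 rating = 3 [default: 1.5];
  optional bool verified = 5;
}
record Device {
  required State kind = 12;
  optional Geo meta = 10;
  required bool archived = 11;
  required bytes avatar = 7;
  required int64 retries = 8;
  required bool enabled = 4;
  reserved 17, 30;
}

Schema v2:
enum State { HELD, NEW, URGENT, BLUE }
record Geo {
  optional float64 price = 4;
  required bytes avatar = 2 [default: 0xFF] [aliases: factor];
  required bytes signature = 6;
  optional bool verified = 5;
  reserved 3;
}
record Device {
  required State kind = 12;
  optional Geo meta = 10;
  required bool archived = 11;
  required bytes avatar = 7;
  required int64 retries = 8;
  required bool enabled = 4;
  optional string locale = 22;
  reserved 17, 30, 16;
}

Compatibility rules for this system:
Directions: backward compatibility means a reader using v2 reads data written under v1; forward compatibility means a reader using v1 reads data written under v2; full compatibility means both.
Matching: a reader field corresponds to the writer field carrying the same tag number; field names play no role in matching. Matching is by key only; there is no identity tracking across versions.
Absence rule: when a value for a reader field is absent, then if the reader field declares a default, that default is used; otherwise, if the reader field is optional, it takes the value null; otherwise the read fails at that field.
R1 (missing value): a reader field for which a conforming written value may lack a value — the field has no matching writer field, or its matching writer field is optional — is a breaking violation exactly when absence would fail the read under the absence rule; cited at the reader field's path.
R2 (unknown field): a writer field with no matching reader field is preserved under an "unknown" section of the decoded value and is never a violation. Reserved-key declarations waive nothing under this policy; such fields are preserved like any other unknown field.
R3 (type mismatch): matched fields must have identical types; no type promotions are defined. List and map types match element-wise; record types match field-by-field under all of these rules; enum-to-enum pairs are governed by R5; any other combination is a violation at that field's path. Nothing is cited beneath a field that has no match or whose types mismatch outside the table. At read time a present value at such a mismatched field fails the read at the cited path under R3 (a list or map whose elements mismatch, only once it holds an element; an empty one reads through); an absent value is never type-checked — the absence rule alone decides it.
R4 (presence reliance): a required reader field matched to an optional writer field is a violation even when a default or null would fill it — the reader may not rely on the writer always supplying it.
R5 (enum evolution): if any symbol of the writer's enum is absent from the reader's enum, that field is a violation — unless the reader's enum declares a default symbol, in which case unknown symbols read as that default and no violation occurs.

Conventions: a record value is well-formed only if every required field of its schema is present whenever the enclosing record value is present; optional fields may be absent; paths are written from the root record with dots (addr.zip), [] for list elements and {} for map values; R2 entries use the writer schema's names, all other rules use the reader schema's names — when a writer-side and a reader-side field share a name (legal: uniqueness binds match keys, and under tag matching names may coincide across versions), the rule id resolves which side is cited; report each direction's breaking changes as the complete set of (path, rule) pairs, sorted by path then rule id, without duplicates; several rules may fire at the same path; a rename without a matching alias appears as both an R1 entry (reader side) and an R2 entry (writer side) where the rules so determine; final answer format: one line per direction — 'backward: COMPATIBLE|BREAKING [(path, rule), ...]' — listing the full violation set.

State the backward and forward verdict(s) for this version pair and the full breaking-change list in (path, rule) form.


backward: COMPATIBLE []; forward: COMPATIBLE []

each type pair in Device: writer, then reader
backward for Device (reader v2, writer v1):
  kind <- kind (State -> State, writer required)
  meta <- meta (Geo -> Geo, writer optional)
  archived <- archived (bool -> bool, writer required)
  avatar <- avatar (bytes -> bytes, writer required)
  retries <- retries (int64 -> int64, writer required)
  enabled <- enabled (bool -> bool, writer required)
  locale: no writer match
  meta.price <- meta.price (float64 -> float64, writer optional)
  meta.avatar: no writer match
  meta.signature <- meta.signature (bytes -> bytes, writer required)
  meta.verified <- meta.verified (bool -> bool, writer optional)
  leftover writer field: meta.rating
  nothing fires on Device: backward is COMPATIBLE
forward for Device (reader v1, writer v2):
  kind <- kind (State -> State, writer required)
  meta <- meta (Geo -> Geo, writer optional)
  archived <- archived (bool -> bool, writer required)
  avatar <- avatar (bytes -> bytes, writer required)
  retries <- retries (int64 -> int64, writer required)
  enabled <- enabled (bool -> bool, writer required)
  leftover writer field: locale
  meta.price <- meta.price (float64 -> float64, writer optional)
  meta.signature <- meta.signature (bytes -> bytes, writer required)
  meta.rating: no writer match
  meta.verified <- meta.verified (bool -> bool, writer optional)
  leftover writer field: meta.avatar
  nothing fires on Device: forward is COMPATIBLE


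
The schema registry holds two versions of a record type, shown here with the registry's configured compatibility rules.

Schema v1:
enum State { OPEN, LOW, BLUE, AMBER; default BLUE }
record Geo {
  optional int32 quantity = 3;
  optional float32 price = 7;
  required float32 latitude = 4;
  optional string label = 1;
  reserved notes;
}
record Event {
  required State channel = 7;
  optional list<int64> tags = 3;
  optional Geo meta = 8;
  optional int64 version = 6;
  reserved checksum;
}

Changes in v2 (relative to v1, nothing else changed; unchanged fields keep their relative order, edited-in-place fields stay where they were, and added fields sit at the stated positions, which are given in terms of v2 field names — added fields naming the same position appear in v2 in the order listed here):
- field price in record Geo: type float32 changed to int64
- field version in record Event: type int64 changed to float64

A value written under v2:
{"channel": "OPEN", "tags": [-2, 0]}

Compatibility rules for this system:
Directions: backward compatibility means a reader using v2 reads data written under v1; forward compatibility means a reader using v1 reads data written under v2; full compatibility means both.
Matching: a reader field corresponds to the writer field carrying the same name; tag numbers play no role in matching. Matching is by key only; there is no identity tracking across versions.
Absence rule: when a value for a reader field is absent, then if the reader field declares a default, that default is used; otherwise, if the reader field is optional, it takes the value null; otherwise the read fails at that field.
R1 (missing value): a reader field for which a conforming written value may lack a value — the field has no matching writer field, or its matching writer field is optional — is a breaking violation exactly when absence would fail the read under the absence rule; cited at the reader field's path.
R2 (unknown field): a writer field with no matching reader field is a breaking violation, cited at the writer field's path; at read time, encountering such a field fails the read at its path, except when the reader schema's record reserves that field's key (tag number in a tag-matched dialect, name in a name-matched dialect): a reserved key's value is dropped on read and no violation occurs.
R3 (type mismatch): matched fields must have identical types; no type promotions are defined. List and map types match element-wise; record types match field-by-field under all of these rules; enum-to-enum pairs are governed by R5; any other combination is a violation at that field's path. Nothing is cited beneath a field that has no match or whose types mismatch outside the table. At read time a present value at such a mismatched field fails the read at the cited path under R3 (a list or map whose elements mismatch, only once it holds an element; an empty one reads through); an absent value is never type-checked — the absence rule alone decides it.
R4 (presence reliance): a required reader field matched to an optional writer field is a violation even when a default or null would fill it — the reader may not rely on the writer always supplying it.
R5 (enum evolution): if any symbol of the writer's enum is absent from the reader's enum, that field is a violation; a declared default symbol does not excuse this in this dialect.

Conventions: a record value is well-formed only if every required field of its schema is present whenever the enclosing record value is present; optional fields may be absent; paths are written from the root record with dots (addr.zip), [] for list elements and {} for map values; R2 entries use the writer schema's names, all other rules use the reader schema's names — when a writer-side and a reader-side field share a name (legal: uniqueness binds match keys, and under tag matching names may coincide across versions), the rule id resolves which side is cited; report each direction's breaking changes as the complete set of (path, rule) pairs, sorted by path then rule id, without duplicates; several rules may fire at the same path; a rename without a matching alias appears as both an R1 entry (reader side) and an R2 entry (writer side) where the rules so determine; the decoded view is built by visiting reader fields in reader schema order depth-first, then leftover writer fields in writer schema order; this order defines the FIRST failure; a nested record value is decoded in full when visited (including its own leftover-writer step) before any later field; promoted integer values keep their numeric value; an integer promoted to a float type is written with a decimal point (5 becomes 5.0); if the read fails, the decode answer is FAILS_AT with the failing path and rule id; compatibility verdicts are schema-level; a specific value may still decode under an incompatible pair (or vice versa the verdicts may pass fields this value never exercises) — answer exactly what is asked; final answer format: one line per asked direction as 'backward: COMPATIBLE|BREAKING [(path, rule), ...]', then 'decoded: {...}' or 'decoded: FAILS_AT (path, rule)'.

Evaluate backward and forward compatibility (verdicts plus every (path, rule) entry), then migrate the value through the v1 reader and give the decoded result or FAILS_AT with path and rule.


backward: BREAKING [(meta.price, R3), (version, R3)]; forward: BREAKING [(meta.price, R3), (version, R3)]; decoded: {"channel": "OPEN", "tags": [-2, 0], "meta": null, "version": null}

arrows below run writer -> reader for Event
checking backward for Event: reader v2 against writer v1:
  State -> State, writer required: channel aligns to channel
  list<int64> -> list<int64>, writer optional: tags aligns to tags
  Geo -> Geo, writer optional: meta aligns to meta
  int64 -> float64, writer optional: version aligns to version
  int32 -> int32, writer optional: meta.quantity aligns to meta.quantity
  float32 -> int64, writer optional: meta.price aligns to meta.price
  float32 -> float32, writer required: meta.latitude aligns to meta.latitude
  string -> string, writer optional: meta.label aligns to meta.label
  R3 fires at meta.price
  R3 fires at version
  => backward verdict for Event: BREAKING, 2 violation(s)
checking forward for Event: reader v1 against writer v2:
  State -> State, writer required: channel aligns to channel
  list<int64> -> list<int64>, writer optional: tags aligns to tags
  Geo -> Geo, writer optional: meta aligns to meta
  float64 -> int64, writer optional: version aligns to version
  int32 -> int32, writer optional: meta.quantity aligns to meta.quantity
  int64 -> float32, writer optional: meta.price aligns to meta.price
  float32 -> float32, writer required: meta.latitude aligns to meta.latitude
  string -> string, writer optional: meta.label aligns to meta.label
  R3 fires at meta.price
  R3 fires at version
  => forward verdict for Event: BREAKING, 2 violation(s)
decoding the Event value with the v1 reader:
  channel := "OPEN"
  tags := [-2, 0]
  meta := null (absent, optional -> null)
  version := null (absent, optional -> null)
  => decoded: {"channel": "OPEN", "tags": [-2, 0], "meta": null, "version": null}


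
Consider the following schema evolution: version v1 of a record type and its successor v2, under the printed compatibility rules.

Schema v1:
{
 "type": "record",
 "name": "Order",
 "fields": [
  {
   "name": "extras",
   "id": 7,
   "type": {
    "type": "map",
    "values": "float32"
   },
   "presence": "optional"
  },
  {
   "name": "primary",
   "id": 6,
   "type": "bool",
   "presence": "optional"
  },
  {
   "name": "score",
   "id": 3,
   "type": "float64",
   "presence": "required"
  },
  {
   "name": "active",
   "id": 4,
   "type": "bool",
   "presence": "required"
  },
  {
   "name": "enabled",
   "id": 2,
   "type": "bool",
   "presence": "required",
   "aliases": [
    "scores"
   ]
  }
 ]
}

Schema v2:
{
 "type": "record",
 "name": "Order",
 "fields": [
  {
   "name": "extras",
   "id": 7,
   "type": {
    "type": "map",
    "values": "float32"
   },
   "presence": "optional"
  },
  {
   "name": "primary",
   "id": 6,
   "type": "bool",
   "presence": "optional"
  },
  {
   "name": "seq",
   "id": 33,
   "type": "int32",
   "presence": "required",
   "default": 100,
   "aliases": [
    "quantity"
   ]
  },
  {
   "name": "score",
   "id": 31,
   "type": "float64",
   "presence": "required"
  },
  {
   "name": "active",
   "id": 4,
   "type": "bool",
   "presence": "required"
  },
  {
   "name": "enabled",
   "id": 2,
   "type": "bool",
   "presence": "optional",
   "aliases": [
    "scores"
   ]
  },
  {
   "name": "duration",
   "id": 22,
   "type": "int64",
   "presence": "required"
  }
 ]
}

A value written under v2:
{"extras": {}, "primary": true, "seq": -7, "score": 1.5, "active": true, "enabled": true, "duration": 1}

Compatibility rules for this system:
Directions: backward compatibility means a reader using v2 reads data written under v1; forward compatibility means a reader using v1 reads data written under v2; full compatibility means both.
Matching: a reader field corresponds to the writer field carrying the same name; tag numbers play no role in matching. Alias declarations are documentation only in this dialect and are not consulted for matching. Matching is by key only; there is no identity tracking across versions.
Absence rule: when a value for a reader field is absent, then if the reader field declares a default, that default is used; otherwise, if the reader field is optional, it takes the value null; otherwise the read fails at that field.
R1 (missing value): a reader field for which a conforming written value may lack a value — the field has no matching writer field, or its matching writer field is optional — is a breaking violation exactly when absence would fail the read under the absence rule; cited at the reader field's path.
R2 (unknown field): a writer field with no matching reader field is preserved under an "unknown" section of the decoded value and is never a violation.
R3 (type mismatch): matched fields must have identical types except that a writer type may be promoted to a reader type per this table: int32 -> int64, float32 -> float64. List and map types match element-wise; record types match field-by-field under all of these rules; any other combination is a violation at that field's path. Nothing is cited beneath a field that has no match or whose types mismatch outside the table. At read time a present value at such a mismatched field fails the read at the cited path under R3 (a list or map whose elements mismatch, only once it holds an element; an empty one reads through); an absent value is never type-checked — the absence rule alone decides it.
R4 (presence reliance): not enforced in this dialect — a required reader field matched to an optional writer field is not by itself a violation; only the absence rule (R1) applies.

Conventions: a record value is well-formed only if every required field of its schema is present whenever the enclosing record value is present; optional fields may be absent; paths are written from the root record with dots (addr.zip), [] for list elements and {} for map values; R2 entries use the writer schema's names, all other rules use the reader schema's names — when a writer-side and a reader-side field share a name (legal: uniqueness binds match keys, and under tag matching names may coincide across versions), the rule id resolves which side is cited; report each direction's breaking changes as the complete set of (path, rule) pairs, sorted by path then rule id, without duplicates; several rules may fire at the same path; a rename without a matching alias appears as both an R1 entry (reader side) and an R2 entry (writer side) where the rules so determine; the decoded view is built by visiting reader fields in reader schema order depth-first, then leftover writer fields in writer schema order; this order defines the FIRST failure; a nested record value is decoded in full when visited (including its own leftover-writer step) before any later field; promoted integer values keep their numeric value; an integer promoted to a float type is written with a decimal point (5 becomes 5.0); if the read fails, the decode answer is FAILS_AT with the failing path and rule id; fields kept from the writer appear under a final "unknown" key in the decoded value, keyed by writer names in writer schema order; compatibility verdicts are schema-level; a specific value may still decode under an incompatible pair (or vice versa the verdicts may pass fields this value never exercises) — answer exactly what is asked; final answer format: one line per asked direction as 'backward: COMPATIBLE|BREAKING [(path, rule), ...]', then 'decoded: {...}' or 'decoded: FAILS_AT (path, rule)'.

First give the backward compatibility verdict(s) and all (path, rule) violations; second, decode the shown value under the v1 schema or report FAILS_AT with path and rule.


each type pair in Order: writer, then reader
checking backward for Order: reader v2 against writer v1:
  map<string, float32> -> map<string, float32>, writer optional: extras aligns to extras
  bool -> bool, writer optional: primary aligns to primary
  seq: no writer-side match
  float64 -> float64, writer required: score aligns to score
  bool -> bool, writer required: active aligns to active
  bool -> bool, writer required: enabled aligns to enabled
  duration: no writer-side match
  R1 fires at duration
  => 1 violation(s): backward is BREAKING for Order
decoding the Order value with the v1 reader:
  extras := {}
  primary := true
  score := 1.5
  active := true
  enabled := true
  writer seq: kept under "unknown"
  writer duration: kept under "unknown"
  => decoded: {"extras": {}, "primary": true, "score": 1.5, "active": true, "enabled": true, "unknown": {"seq": -7, "duration": 1}}
remaining Order differences; none change what is asked:
  field enabled in record Order: required changed to optional -> fires only in the forward direction of Order, which is not asked here
  field score in record Order: tag 3 changed to 31 -> inert for the asked Order verdict: nothing fires

backward: BREAKING [(duration, R1)]; decoded: {"extras": {}, "primary": true, "score": 1.5, "active": true, "enabled": true, "unknown": {"seq": -7, "duration": 1}}


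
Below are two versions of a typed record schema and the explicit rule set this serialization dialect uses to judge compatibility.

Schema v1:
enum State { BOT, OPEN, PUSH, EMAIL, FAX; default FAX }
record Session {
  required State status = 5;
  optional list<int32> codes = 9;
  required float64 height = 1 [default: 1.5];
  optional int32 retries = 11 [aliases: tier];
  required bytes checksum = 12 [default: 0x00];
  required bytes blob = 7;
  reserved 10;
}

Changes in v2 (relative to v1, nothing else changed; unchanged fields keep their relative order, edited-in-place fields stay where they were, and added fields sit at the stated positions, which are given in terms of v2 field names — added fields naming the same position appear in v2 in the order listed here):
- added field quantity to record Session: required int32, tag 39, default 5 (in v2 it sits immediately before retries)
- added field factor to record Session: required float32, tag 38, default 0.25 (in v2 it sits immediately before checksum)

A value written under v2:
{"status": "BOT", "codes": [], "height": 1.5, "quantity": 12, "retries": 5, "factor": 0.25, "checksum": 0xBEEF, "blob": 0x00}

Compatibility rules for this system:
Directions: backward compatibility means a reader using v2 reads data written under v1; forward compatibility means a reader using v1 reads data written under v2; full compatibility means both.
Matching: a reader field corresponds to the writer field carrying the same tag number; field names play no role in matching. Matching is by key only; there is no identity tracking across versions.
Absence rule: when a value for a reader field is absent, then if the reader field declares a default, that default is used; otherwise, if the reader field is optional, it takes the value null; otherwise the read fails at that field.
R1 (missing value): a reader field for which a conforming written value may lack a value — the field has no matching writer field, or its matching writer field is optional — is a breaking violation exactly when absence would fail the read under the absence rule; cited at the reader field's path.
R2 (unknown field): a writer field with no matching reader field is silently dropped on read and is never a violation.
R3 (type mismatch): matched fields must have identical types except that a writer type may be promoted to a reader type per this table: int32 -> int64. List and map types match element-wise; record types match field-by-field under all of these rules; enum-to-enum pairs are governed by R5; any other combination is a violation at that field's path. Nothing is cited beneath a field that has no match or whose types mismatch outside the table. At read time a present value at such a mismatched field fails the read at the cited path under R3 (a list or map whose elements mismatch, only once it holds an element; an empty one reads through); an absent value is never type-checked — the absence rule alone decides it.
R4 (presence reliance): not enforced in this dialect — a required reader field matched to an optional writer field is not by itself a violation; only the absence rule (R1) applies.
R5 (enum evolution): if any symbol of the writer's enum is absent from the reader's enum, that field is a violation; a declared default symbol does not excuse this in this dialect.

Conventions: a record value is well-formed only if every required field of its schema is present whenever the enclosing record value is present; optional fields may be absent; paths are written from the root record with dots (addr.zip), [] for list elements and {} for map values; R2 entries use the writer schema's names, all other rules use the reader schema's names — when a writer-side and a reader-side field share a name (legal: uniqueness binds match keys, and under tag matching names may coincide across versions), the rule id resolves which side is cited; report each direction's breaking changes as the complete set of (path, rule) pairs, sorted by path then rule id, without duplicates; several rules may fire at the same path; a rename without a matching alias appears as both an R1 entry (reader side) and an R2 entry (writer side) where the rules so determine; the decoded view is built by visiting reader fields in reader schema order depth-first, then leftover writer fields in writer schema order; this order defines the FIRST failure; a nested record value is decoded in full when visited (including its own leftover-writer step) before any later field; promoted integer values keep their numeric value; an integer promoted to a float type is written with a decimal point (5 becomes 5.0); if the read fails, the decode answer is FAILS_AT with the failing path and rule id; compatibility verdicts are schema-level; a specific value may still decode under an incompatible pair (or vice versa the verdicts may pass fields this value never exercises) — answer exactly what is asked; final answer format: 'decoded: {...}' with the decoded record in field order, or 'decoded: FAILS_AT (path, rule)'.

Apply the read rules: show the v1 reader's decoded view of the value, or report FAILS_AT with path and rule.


decoded: {"status": "BOT", "codes": [], "height": 1.5, "retries": 5, "checksum": 0xBEEF, "blob": 0x00}

the writer's type comes first in each Session pair
decode walk for Session under reader schema v1:
  status := "BOT"
  codes := []
  height := 1.5
  retries := 5
  checksum := 0xBEEF
  blob := 0x00
  writer quantity: no reader field; dropped
  writer factor: no reader field; dropped
  => decoded: {"status": "BOT", "codes": [], "height": 1.5, "retries": 5, "checksum": 0xBEEF, "blob": 0x00}
remaining Session differences; none change what is asked:
  added field quantity to record Session: required int32, tag 39, default 5 (in v2 it sits immediately before retries) -> triggers nothing under the printed rules; the Session answer is the same either way
  added field factor to record Session: required float32, tag 38, default 0.25 (in v2 it sits immediately before checksum) -> triggers nothing under the printed rules; the Session answer is the same either way


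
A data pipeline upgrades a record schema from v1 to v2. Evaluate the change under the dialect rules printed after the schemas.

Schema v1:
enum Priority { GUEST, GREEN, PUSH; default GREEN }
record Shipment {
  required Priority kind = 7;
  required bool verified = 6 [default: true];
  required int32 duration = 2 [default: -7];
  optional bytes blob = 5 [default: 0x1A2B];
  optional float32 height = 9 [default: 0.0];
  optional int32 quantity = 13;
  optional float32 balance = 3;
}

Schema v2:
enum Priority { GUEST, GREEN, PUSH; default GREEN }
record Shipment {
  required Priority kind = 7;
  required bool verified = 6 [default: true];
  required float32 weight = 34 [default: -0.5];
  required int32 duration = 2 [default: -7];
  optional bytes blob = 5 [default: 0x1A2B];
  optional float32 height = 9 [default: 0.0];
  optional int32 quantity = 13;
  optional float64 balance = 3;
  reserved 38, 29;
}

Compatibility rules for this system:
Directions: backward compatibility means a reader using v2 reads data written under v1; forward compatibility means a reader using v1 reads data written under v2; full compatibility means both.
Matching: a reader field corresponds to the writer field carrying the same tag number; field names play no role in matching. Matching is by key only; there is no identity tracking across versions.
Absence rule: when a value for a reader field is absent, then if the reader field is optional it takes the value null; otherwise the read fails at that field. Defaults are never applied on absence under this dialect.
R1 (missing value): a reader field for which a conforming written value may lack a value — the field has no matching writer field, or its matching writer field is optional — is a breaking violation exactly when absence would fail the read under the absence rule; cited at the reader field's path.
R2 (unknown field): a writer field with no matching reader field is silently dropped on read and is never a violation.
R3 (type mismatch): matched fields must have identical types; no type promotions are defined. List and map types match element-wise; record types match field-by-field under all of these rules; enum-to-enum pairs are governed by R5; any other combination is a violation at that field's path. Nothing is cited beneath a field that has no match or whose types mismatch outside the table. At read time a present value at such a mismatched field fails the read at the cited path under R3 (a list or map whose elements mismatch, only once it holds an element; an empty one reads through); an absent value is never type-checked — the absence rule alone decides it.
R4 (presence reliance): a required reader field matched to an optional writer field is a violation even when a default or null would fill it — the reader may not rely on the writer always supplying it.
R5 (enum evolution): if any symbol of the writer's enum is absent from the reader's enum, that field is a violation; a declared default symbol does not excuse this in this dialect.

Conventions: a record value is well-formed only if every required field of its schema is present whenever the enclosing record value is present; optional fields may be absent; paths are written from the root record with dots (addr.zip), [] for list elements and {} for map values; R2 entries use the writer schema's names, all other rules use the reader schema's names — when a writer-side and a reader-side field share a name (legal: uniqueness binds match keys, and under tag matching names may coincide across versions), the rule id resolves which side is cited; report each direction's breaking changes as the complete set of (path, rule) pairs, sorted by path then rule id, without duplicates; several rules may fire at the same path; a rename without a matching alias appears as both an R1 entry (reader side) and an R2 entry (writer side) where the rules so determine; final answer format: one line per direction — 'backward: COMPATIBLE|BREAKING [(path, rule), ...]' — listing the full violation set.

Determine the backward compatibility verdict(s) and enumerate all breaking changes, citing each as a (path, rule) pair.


in Shipment below, arrows point writer -> reader
backward for Shipment (reader v2, writer v1):
  Priority -> Priority, writer required: kind aligns to kind
  bool -> bool, writer required: verified aligns to verified
  weight: no writer-side match
  int32 -> int32, writer required: duration aligns to duration
  bytes -> bytes, writer optional: blob aligns to blob
  float32 -> float32, writer optional: height aligns to height
  int32 -> int32, writer optional: quantity aligns to quantity
  float32 -> float64, writer optional: balance aligns to balance
  rule R3 violated at balance
  rule R1 violated at weight
  => backward: BREAKING (2)

backward: BREAKING [(balance, R3), (weight, R1)]


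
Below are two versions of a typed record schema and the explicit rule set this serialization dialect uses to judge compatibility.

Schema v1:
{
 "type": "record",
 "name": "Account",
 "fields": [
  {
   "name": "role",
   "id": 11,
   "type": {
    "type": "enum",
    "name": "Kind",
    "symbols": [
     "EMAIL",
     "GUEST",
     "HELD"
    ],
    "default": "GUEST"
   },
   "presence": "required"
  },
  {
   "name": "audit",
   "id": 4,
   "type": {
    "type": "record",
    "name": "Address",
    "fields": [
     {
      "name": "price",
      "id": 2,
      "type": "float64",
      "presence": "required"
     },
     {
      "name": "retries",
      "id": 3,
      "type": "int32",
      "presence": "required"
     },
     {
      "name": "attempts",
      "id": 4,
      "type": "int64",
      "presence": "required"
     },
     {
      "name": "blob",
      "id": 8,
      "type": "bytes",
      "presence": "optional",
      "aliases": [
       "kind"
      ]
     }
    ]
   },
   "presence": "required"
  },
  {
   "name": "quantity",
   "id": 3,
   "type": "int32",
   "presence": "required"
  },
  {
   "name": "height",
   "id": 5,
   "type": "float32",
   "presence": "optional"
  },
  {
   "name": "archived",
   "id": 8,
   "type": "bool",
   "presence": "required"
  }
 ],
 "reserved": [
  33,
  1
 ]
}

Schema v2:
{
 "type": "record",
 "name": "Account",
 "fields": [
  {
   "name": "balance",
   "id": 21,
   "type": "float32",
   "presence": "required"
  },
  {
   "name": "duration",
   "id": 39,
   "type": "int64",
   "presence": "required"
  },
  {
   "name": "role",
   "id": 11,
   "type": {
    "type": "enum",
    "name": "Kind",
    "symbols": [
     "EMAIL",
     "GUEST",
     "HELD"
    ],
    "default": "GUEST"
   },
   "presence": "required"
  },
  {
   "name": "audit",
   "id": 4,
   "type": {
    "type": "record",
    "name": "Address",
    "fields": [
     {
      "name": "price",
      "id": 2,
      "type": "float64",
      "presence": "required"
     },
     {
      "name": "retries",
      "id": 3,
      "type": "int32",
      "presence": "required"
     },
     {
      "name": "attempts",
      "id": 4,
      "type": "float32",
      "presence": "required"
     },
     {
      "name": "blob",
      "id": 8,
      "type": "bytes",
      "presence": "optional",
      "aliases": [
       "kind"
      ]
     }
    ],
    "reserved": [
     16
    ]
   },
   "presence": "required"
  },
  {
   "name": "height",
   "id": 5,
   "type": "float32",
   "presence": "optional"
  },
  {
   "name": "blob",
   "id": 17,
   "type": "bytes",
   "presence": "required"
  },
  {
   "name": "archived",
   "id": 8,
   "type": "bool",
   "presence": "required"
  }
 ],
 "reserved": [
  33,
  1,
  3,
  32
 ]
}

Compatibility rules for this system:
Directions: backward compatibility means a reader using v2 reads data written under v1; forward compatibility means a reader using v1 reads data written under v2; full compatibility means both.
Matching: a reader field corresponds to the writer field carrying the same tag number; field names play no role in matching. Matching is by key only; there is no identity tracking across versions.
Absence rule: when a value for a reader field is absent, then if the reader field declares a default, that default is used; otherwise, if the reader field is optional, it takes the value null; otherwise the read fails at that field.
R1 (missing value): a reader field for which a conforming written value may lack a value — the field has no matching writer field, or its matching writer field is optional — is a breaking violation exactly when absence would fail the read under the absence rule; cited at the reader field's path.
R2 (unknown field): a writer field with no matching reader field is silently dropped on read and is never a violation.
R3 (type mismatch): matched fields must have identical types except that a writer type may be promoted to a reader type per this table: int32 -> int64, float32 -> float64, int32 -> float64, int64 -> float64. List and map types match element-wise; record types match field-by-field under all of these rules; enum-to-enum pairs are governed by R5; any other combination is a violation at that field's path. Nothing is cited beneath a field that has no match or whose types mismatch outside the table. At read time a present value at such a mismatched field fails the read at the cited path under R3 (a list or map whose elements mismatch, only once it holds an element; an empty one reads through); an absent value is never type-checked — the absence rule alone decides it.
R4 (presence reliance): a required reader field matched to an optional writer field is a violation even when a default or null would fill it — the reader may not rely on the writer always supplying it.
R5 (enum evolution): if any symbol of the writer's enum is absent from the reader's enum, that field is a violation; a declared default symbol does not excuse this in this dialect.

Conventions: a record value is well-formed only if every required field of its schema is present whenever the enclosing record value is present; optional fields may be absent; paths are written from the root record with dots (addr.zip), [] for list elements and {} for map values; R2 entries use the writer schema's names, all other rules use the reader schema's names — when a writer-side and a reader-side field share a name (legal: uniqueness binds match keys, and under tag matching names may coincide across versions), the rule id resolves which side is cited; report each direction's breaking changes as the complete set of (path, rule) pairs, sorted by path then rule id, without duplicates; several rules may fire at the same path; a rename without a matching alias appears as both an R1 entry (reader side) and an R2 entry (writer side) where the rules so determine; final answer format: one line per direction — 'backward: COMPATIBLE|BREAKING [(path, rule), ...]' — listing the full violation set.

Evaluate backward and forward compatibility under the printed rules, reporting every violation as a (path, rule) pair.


each type pair in Account: writer, then reader
backward on Account — v2 reading data written by v1:
  balance: no writer-side match
  duration: no writer-side match
  role: Kind -> Kind, writer required; from role
  audit: Address -> Address, writer required; from audit
  height: float32 -> float32, writer optional; from height
  blob: no writer-side match
  archived: bool -> bool, writer required; from archived
  writer quantity: unknown to reader
  audit.price: float64 -> float64, writer required; from audit.price
  audit.retries: int32 -> int32, writer required; from audit.retries
  audit.attempts: int64 -> float32, writer required; from audit.attempts
  audit.blob: bytes -> bytes, writer optional; from audit.blob
  R3 fires at audit.attempts
  R1 fires at balance
  R1 fires at blob
  R1 fires at duration
  => 4 violation(s): backward is BREAKING for Account
forward on Account — v1 reading data written by v2:
  role: Kind -> Kind, writer required; from role
  audit: Address -> Address, writer required; from audit
  quantity: no writer-side match
  height: float32 -> float32, writer optional; from height
  archived: bool -> bool, writer required; from archived
  writer balance: unknown to reader
  writer duration: unknown to reader
  writer blob: unknown to reader
  audit.price: float64 -> float64, writer required; from audit.price
  audit.retries: int32 -> int32, writer required; from audit.retries
  audit.attempts: float32 -> int64, writer required; from audit.attempts
  audit.blob: bytes -> bytes, writer optional; from audit.blob
  R3 fires at audit.attempts
  R1 fires at quantity
  => 2 violation(s): forward is BREAKING for Account

backward: BREAKING [(audit.attempts, R3), (balance, R1), (blob, R1), (duration, R1)]; forward: BREAKING [(audit.attempts, R3), (quantity, R1)]


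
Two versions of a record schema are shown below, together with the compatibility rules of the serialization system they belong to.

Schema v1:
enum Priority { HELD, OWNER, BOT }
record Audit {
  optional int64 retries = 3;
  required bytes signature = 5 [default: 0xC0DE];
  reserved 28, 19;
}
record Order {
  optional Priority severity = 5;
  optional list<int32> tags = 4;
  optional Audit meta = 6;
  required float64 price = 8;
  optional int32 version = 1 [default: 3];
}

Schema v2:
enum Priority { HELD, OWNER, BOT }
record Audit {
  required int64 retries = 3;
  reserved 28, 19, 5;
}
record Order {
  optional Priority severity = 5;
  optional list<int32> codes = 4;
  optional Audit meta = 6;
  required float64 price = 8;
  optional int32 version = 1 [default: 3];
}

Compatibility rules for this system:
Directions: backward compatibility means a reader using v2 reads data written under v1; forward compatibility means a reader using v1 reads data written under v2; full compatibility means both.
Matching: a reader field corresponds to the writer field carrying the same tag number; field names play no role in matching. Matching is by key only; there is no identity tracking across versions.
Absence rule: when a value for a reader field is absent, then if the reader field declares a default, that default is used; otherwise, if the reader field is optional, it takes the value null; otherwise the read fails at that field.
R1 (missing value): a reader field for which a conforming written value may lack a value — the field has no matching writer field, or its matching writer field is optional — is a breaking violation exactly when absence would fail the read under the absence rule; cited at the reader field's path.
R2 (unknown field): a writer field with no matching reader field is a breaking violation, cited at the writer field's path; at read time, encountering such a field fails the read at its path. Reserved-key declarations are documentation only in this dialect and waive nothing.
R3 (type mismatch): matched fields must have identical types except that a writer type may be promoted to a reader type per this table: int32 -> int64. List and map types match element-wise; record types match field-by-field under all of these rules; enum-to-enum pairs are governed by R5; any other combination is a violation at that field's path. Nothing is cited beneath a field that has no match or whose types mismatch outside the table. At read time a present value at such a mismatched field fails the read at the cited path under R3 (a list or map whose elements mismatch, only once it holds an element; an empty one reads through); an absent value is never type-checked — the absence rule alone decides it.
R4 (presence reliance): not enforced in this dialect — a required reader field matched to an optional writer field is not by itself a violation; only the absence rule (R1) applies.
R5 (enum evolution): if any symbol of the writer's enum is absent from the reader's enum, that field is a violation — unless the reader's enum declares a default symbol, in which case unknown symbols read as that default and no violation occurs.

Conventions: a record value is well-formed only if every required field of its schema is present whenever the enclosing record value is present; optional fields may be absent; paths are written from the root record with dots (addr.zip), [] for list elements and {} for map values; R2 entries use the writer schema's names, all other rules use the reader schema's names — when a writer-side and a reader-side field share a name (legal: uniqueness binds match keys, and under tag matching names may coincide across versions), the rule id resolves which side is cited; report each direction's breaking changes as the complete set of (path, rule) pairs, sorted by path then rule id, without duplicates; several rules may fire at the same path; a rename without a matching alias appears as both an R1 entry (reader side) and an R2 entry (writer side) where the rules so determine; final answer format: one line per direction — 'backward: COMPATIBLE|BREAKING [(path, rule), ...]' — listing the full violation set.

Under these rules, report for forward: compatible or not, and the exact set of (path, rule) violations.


arrows below run writer -> reader for Order
checking forward for Order: reader v1 against writer v2:
  severity: Priority -> Priority, writer optional; from severity
  tags: list<int32> -> list<int32>, writer optional; from codes
  meta: Audit -> Audit, writer optional; from meta
  price: float64 -> float64, writer required; from price
  version: int32 -> int32, writer optional; from version
  meta.retries: int64 -> int64, writer required; from meta.retries
  meta.signature has no writer counterpart
  => forward: COMPATIBLE
ruling out the remaining Order differences:
  renamed field tags to codes in record Order -> triggers nothing under Order's printed rules — same verdict
  removed field signature from record Audit (its key 5 joins the reserved list) -> matters only for Order's backward compatibility — outside the asked direction
  field retries in record Audit: optional changed to required -> matters only for Order's backward compatibility — outside the asked direction

forward: COMPATIBLE []
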